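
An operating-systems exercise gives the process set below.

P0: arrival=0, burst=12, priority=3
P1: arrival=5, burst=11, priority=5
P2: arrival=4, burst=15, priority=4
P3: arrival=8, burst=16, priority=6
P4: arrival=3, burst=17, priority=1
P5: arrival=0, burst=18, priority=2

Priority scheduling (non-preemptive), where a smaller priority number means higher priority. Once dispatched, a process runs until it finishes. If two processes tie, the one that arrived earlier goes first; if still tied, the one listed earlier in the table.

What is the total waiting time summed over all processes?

Gantt: | P5 0-18 | P4 18-35 | P0 35-47 | P2 47-62 | P1 62-73 | P3 73-89 |
Completion: P0=47  P1=73  P2=62  P3=89  P4=35  P5=18
Turnaround (C−A): P0=47  P1=68  P2=58  P3=81  P4=32  P5=18
Waiting = turnaround − burst: P0=35, P1=57, P2=43, P3=65, P4=15, P5=0
Total waiting = 35 + 57 + 43 + 65 + 15 + 0 = 215

215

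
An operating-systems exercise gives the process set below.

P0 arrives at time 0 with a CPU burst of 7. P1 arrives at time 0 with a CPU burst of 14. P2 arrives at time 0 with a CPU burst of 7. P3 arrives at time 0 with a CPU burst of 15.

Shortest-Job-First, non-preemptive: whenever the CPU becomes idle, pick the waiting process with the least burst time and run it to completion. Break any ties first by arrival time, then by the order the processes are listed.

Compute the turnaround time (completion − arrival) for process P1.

28

Schedule: | P0 0-7 | P2 7-14 | P1 14-28 | P3 28-43 |
Completion: P0=7  P1=28  P2=14  P3=43
Turnaround(P1) = completion − arrival = 28 − 0 = 28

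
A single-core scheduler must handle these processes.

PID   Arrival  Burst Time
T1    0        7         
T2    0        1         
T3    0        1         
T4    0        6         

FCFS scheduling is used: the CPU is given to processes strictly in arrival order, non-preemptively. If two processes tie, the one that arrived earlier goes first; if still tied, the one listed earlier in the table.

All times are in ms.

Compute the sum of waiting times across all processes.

Timeline: | T1 0-7 | T2 7-8 | T3 8-9 | T4 9-15 |
Completion: T1=7  T2=8  T3=9  T4=15
Waiting = turnaround − burst: T1=0, T2=7, T3=8, T4=9
Total waiting = 0 + 7 + 8 + 9 = 24

24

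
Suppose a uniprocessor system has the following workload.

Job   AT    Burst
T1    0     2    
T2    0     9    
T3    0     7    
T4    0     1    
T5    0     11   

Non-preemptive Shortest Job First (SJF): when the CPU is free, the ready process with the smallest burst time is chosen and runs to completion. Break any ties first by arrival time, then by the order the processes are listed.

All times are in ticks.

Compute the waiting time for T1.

Timeline: | T4 0-1 | T1 1-3 | T3 3-10 | T2 10-19 | T5 19-30 |
Completion: T1=3  T2=19  T3=10  T4=1  T5=30
Turnaround (C−A): T1=3  T2=19  T3=10  T4=1  T5=30
Waiting(T1) = turnaround − burst = 3 − 2 = 1

1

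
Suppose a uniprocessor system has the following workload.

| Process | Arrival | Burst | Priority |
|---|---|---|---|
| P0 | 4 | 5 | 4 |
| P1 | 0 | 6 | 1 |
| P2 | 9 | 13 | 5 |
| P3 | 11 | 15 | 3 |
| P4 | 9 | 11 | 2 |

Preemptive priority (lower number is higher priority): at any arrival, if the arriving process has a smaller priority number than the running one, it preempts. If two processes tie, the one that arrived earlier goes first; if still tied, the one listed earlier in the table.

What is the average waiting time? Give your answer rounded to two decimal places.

Timeline: | P1 0-6 | P0 6-9 | P4 9-20 | P3 20-35 | P0 35-37 | P2 37-50 |
Completion: P0=37  P1=6  P2=50  P3=35  P4=20
Waiting times: P0=28, P1=0, P2=28, P3=9, P4=0
Average waiting = (28+0+28+9+0) / 5 = 65/5 = 13.00

13.00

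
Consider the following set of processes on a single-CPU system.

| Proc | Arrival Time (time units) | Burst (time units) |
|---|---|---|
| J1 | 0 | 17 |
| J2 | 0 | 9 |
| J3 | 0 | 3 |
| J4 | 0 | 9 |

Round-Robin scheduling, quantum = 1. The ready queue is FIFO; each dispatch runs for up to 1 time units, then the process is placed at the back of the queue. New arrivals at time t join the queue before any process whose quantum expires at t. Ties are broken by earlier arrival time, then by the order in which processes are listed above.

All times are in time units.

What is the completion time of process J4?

30

Timeline: | J1 0-1 | J2 1-2 | J3 2-3 | J4 3-4 | J1 4-5 | J2 5-6 | J3 6-7 | J4 7-8 | J1 8-9 | J2 9-10 | J3 10-11 | J4 11-12 | J1 12-13 | J2 13-14 | J4 14-15 | J1 15-16 | J2 16-17 | J4 17-18 | J1 18-19 | J2 19-20 | J4 20-21 | J1 21-22 | J2 22-23 | J4 23-24 | J1 24-25 | J2 25-26 | J4 26-27 | J1 27-28 | J2 28-29 | J4 29-30 | J1 30-38 |
Completion: J1=38  J2=29  J3=11  J4=30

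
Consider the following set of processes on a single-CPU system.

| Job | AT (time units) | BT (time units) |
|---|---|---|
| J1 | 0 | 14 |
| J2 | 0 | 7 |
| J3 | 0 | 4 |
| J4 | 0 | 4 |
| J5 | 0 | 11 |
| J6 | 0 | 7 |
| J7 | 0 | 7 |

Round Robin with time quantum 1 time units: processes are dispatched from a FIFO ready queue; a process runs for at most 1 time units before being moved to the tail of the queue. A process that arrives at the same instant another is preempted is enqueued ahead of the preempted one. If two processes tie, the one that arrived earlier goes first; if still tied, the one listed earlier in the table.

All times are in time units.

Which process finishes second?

Timeline: | J1 0-1 | J2 1-2 | J3 2-3 | J4 3-4 | J5 4-5 | J6 5-6 | J7 6-7 | J1 7-8 | J2 8-9 | J3 9-10 | J4 10-11 | J5 11-12 | J6 12-13 | J7 13-14 | J1 14-15 | J2 15-16 | J3 16-17 | J4 17-18 | J5 18-19 | J6 19-20 | J7 20-21 | J1 21-22 | J2 22-23 | J3 23-24 | J4 24-25 | J5 25-26 | J6 26-27 | J7 27-28 | J1 28-29 | J2 29-30 | J5 30-31 | J6 31-32 | J7 32-33 | J1 33-34 | J2 34-35 | J5 35-36 | J6 36-37 | J7 37-38 | J1 38-39 | J2 39-40 | J5 40-41 | J6 41-42 | J7 42-43 | J1 43-44 | J5 44-45 | J1 45-46 | J5 46-47 | J1 47-48 | J5 48-49 | J1 49-50 | J5 50-51 | J1 51-54 |
Completion: J1=54  J2=40  J3=24  J4=25  J5=51  J6=42  J7=43
Finish order: J3 → J4 → J2 → J6 → J7 → J5 → J1

J4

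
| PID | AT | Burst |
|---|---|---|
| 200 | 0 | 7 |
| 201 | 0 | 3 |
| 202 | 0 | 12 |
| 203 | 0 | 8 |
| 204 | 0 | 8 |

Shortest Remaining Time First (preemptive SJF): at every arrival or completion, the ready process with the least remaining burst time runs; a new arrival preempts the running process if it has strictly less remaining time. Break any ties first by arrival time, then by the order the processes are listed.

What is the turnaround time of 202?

38

Timeline: | 201 0-3 | 200 3-10 | 203 10-18 | 204 18-26 | 202 26-38 |
Completion: 200=10  201=3  202=38  203=18  204=26
Turnaround (C−A): 200=10  201=3  202=38  203=18  204=26
Turnaround(202) = completion − arrival = 38 − 0 = 38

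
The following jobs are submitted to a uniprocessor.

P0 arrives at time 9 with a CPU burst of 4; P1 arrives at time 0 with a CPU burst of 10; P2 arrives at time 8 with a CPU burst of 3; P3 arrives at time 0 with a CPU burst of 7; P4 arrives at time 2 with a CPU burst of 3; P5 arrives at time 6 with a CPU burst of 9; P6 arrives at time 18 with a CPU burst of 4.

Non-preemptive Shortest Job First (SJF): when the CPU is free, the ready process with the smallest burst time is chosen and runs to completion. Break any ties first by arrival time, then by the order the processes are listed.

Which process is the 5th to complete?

P5

Timeline: | P3 0-7 | P4 7-10 | P2 10-13 | P0 13-17 | P5 17-26 | P6 26-30 | P1 30-40 |
Completion: P0=17  P1=40  P2=13  P3=7  P4=10  P5=26  P6=30
Turnaround (C−A): P0=8  P1=40  P2=5  P3=7  P4=8  P5=20  P6=12
Finish order: P3 → P4 → P2 → P0 → P5 → P6 → P1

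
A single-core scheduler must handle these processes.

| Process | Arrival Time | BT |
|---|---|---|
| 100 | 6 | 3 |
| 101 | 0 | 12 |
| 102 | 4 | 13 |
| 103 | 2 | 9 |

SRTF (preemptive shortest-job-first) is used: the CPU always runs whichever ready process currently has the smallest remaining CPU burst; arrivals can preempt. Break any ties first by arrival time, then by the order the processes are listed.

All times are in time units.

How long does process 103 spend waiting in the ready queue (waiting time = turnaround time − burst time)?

3

Timeline: | 101 0-2 | 103 2-6 | 100 6-9 | 103 9-14 | 101 14-24 | 102 24-37 |
Completion: 100=9  101=24  102=37  103=14
Waiting(103) = turnaround − burst = 12 − 9 = 3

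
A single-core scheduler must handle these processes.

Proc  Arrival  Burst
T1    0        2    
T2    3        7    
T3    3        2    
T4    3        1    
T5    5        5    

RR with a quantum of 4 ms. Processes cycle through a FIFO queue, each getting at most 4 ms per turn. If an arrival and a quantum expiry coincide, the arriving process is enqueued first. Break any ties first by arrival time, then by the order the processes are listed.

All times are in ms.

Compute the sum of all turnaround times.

42

Timeline: | T1 0-2 | idle 2-3 | T2 3-7 | T3 7-9 | T4 9-10 | T5 10-14 | T2 14-17 | T5 17-18 |
Completion: T1=2  T2=17  T3=9  T4=10  T5=18
Turnaround (C−A): T1=2  T2=14  T3=6  T4=7  T5=13
Turnaround = completion − arrival: T1=2, T2=14, T3=6, T4=7, T5=13
Total turnaround = 2 + 14 + 6 + 7 + 13 = 42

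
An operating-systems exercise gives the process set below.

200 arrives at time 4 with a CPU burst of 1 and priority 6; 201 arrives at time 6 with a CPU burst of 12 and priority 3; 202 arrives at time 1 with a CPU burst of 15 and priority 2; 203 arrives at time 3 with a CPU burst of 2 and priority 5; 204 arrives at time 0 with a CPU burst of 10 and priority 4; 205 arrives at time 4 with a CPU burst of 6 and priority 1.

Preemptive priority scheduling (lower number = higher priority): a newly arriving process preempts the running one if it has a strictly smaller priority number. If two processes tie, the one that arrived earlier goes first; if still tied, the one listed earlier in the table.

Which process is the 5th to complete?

203

Gantt: | 204 0-1 | 202 1-4 | 205 4-10 | 202 10-22 | 201 22-34 | 204 34-43 | 203 43-45 | 200 45-46 |
Completion: 200=46  201=34  202=22  203=45  204=43  205=10
Turnaround (C−A): 200=42  201=28  202=21  203=42  204=43  205=6
Finish order: 205 → 202 → 201 → 204 → 203 → 200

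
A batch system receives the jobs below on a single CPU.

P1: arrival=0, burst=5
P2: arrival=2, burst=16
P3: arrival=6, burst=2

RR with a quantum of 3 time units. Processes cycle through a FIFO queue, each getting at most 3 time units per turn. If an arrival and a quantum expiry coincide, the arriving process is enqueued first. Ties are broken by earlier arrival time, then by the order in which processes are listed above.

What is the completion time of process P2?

23

Timeline: | P1 0-3 | P2 3-6 | P1 6-8 | P3 8-10 | P2 10-23 |
Completion: P1=8  P2=23  P3=10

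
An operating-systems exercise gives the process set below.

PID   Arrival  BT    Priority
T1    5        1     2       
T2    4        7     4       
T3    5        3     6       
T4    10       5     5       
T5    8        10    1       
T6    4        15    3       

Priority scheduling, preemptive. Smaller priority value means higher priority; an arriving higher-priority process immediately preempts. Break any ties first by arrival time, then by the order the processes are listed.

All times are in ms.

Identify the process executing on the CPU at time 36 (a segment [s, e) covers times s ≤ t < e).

Gantt: | idle 0-4 | T6 4-5 | T1 5-6 | T6 6-8 | T5 8-18 | T6 18-30 | T2 30-37 | T4 37-42 | T3 42-45 |
Completion: T1=6  T2=37  T3=45  T4=42  T5=18  T6=30

T2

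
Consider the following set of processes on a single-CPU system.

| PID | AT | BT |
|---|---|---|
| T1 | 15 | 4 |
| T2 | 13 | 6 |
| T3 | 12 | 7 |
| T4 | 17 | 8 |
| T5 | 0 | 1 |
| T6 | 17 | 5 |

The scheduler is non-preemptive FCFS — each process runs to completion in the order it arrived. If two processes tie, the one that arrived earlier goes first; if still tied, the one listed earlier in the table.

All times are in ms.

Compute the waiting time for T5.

0

Schedule: | T5 0-1 | idle 1-12 | T3 12-19 | T2 19-25 | T1 25-29 | T4 29-37 | T6 37-42 |
Completion: T1=29  T2=25  T3=19  T4=37  T5=1  T6=42
Turnaround (C−A): T1=14  T2=12  T3=7  T4=20  T5=1  T6=25
Waiting(T5) = turnaround − burst = 1 − 1 = 0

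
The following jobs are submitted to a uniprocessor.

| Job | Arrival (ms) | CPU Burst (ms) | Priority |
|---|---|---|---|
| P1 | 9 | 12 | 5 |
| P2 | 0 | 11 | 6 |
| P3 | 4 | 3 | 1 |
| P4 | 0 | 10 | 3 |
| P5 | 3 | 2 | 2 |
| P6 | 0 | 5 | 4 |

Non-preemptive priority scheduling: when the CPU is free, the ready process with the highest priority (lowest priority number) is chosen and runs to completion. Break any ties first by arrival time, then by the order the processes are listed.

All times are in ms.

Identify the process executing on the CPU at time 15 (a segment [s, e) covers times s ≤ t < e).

Timeline: | P4 0-10 | P3 10-13 | P5 13-15 | P6 15-20 | P1 20-32 | P2 32-43 |
Completion: P1=32  P2=43  P3=13  P4=10  P5=15  P6=20

P6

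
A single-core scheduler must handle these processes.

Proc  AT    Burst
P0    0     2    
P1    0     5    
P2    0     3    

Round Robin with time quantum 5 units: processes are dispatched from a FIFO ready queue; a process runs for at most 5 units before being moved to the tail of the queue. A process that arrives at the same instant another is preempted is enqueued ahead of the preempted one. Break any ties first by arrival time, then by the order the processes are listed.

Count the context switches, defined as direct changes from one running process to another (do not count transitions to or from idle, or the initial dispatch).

Gantt: | P0 0-2 | P1 2-7 | P2 7-10 |
Completion: P0=2  P1=7  P2=10
Turnaround (C−A): P0=2  P1=7  P2=10

2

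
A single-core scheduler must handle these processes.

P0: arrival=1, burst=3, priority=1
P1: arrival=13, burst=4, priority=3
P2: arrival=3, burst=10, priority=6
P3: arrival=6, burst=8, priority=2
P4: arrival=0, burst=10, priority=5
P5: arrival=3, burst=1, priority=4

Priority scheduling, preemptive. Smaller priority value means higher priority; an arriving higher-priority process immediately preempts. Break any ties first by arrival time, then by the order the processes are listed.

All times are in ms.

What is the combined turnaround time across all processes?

Schedule: | P4 0-1 | P0 1-4 | P5 4-5 | P4 5-6 | P3 6-14 | P1 14-18 | P4 18-26 | P2 26-36 |
Completion: P0=4  P1=18  P2=36  P3=14  P4=26  P5=5
Turnaround (C−A): P0=3  P1=5  P2=33  P3=8  P4=26  P5=2
Turnaround = completion − arrival: P0=3, P1=5, P2=33, P3=8, P4=26, P5=2
Total turnaround = 3 + 5 + 33 + 8 + 26 + 2 = 77

77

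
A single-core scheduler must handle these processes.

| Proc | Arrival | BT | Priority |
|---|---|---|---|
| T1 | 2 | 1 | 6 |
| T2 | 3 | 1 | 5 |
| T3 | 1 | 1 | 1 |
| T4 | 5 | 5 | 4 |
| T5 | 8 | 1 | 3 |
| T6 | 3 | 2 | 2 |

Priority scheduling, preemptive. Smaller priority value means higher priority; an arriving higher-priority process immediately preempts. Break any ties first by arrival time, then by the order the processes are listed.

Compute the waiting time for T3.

0

Schedule: | idle 0-1 | T3 1-2 | T1 2-3 | T6 3-5 | T4 5-8 | T5 8-9 | T4 9-11 | T2 11-12 |
Completion: T1=3  T2=12  T3=2  T4=11  T5=9  T6=5
Waiting(T3) = turnaround − burst = 1 − 1 = 0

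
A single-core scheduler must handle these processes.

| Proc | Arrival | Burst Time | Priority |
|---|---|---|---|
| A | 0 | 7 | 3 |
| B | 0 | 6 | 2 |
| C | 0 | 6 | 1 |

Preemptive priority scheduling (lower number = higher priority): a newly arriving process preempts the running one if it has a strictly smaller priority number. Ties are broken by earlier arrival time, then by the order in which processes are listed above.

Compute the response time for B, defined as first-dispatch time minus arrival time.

Gantt: | C 0-6 | B 6-12 | A 12-19 |
Completion: A=19  B=12  C=6
Turnaround (C−A): A=19  B=12  C=6
Response(B) = first start − arrival = 6 − 0 = 6

6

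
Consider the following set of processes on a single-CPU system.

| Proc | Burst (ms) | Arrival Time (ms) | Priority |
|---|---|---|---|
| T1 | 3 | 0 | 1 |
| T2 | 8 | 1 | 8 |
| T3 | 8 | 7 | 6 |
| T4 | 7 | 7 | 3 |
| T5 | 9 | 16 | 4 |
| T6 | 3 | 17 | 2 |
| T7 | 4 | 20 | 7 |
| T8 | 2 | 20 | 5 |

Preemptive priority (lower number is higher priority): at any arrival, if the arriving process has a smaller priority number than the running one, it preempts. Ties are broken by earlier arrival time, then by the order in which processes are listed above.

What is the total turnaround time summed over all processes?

127

Gantt: | T1 0-3 | T2 3-7 | T4 7-14 | T3 14-16 | T5 16-17 | T6 17-20 | T5 20-28 | T8 28-30 | T3 30-36 | T7 36-40 | T2 40-44 |
Completion: T1=3  T2=44  T3=36  T4=14  T5=28  T6=20  T7=40  T8=30
Turnaround (C−A): T1=3  T2=43  T3=29  T4=7  T5=12  T6=3  T7=20  T8=10
Turnaround = completion − arrival: T1=3, T2=43, T3=29, T4=7, T5=12, T6=3, T7=20, T8=10
Total turnaround = 3 + 43 + 29 + 7 + 12 + 3 + 20 + 10 = 127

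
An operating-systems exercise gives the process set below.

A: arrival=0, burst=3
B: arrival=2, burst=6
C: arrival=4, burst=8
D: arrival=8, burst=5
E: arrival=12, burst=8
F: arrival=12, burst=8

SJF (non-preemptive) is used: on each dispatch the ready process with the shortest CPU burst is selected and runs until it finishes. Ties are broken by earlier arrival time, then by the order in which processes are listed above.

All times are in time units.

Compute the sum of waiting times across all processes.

Timeline: | A 0-3 | B 3-9 | D 9-14 | C 14-22 | E 22-30 | F 30-38 |
Completion: A=3  B=9  C=22  D=14  E=30  F=38
Waiting = turnaround − burst: A=0, B=1, C=10, D=1, E=10, F=18
Total waiting = 0 + 1 + 10 + 1 + 10 + 18 = 40

40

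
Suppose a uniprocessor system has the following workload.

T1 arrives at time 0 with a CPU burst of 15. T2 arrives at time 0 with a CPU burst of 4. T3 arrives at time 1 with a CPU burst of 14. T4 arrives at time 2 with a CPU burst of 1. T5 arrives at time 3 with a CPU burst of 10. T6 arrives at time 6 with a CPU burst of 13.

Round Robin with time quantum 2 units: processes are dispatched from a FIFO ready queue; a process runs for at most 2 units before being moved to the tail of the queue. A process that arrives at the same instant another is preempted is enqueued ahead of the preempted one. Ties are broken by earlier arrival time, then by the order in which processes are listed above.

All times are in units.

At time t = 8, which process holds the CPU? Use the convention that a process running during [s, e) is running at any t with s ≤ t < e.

Schedule: | T1 0-2 | T2 2-4 | T3 4-6 | T4 6-7 | T1 7-9 | T5 9-11 | T2 11-13 | T6 13-15 | T3 15-17 | T1 17-19 | T5 19-21 | T6 21-23 | T3 23-25 | T1 25-27 | T5 27-29 | T6 29-31 | T3 31-33 | T1 33-35 | T5 35-37 | T6 37-39 | T3 39-41 | T1 41-43 | T5 43-45 | T6 45-47 | T3 47-49 | T1 49-51 | T6 51-53 | T3 53-55 | T1 55-56 | T6 56-57 |
Completion: T1=56  T2=13  T3=55  T4=7  T5=45  T6=57
Turnaround (C−A): T1=56  T2=13  T3=54  T4=5  T5=42  T6=51

T1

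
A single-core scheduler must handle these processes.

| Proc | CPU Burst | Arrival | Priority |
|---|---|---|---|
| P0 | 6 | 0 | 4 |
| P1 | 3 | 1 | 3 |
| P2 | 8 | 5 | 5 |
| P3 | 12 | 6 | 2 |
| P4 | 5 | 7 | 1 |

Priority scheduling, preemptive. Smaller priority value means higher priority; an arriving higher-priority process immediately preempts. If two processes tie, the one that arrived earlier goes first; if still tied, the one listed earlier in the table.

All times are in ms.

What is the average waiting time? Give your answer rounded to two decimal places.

9.20

Schedule: | P0 0-1 | P1 1-4 | P0 4-6 | P3 6-7 | P4 7-12 | P3 12-23 | P0 23-26 | P2 26-34 |
Completion: P0=26  P1=4  P2=34  P3=23  P4=12
Turnaround (C−A): P0=26  P1=3  P2=29  P3=17  P4=5
Waiting times: P0=20, P1=0, P2=21, P3=5, P4=0
Average waiting = (20+0+21+5+0) / 5 = 46/5 = 9.20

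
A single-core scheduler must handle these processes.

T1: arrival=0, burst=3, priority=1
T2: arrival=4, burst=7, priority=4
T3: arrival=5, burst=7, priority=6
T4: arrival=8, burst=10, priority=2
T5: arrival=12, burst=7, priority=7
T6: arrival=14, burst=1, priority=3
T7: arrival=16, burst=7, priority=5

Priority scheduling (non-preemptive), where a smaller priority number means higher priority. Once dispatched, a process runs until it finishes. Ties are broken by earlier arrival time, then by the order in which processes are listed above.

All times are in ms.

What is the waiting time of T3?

24

Timeline: | T1 0-3 | idle 3-4 | T2 4-11 | T4 11-21 | T6 21-22 | T7 22-29 | T3 29-36 | T5 36-43 |
Completion: T1=3  T2=11  T3=36  T4=21  T5=43  T6=22  T7=29
Turnaround (C−A): T1=3  T2=7  T3=31  T4=13  T5=31  T6=8  T7=13
Waiting(T3) = turnaround − burst = 31 − 7 = 24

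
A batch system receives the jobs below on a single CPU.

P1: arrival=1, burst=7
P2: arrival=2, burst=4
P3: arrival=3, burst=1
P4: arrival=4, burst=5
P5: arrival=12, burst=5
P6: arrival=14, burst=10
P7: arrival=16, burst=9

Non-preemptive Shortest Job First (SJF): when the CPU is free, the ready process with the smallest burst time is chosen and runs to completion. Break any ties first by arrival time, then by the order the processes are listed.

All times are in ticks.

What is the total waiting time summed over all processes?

Schedule: | idle 0-1 | P1 1-8 | P3 8-9 | P2 9-13 | P4 13-18 | P5 18-23 | P7 23-32 | P6 32-42 |
Completion: P1=8  P2=13  P3=9  P4=18  P5=23  P6=42  P7=32
Waiting = turnaround − burst: P1=0, P2=7, P3=5, P4=9, P5=6, P6=18, P7=7
Total waiting = 0 + 7 + 5 + 9 + 6 + 18 + 7 = 52

52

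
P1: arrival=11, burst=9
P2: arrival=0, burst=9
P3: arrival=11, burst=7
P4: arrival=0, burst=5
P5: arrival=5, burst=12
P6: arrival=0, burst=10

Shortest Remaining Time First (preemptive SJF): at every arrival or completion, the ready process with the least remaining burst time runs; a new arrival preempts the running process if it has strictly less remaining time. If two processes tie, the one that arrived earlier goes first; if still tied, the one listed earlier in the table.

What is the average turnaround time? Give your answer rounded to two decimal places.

22.50

Gantt: | P4 0-5 | P2 5-14 | P3 14-21 | P1 21-30 | P6 30-40 | P5 40-52 |
Completion: P1=30  P2=14  P3=21  P4=5  P5=52  P6=40
Turnaround times: P1=19, P2=14, P3=10, P4=5, P5=47, P6=40
Average turnaround = (19+14+10+5+47+40) / 6 = 135/6 = 22.50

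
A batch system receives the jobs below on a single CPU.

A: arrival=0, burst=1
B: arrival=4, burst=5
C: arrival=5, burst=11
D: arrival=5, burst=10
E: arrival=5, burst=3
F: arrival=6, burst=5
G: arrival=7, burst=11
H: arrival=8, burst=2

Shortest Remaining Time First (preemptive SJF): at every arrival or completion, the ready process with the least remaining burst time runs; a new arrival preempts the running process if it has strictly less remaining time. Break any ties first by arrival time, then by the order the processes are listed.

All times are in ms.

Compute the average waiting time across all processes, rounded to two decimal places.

Gantt: | A 0-1 | idle 1-4 | B 4-5 | E 5-8 | H 8-10 | B 10-14 | F 14-19 | D 19-29 | C 29-40 | G 40-51 |
Completion: A=1  B=14  C=40  D=29  E=8  F=19  G=51  H=10
Waiting times: A=0, B=5, C=24, D=14, E=0, F=8, G=33, H=0
Average waiting = (0+5+24+14+0+8+33+0) / 8 = 84/8 = 10.50

10.50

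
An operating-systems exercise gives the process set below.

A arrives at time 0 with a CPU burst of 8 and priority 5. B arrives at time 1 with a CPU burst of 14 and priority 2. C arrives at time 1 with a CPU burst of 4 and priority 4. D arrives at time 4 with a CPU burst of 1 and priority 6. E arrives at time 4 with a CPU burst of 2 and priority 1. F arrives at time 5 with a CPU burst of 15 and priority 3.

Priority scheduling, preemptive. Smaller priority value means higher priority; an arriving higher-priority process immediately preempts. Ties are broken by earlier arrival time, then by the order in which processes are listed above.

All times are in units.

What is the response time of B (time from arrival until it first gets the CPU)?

0

Schedule: | A 0-1 | B 1-4 | E 4-6 | B 6-17 | F 17-32 | C 32-36 | A 36-43 | D 43-44 |
Completion: A=43  B=17  C=36  D=44  E=6  F=32
Turnaround (C−A): A=43  B=16  C=35  D=40  E=2  F=27
Response(B) = first start − arrival = 1 − 1 = 0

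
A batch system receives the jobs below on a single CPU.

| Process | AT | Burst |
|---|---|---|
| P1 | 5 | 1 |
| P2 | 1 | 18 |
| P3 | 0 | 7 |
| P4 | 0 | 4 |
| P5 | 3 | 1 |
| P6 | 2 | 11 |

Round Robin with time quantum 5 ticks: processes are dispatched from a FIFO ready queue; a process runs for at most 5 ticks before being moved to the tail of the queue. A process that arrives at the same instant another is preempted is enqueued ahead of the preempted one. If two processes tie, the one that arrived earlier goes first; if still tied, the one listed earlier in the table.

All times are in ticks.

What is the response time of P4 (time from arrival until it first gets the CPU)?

5

Gantt: | P3 0-5 | P4 5-9 | P2 9-14 | P6 14-19 | P5 19-20 | P1 20-21 | P3 21-23 | P2 23-28 | P6 28-33 | P2 33-38 | P6 38-39 | P2 39-42 |
Completion: P1=21  P2=42  P3=23  P4=9  P5=20  P6=39
Turnaround (C−A): P1=16  P2=41  P3=23  P4=9  P5=17  P6=37
Response(P4) = first start − arrival = 5 − 0 = 5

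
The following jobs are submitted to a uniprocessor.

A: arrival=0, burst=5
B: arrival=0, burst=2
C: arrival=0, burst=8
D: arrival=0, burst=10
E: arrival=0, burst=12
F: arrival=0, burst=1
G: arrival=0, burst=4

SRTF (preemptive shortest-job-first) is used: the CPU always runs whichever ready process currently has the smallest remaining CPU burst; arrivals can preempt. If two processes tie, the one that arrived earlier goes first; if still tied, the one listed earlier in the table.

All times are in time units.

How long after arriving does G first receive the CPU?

Timeline: | F 0-1 | B 1-3 | G 3-7 | A 7-12 | C 12-20 | D 20-30 | E 30-42 |
Completion: A=12  B=3  C=20  D=30  E=42  F=1  G=7
Response(G) = first start − arrival = 3 − 0 = 3

3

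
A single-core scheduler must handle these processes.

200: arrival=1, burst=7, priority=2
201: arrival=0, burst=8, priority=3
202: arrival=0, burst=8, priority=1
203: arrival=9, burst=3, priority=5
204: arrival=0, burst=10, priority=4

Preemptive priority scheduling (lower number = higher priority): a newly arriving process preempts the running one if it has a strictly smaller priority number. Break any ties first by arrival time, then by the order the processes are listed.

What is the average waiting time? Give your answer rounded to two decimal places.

Gantt: | 202 0-8 | 200 8-15 | 201 15-23 | 204 23-33 | 203 33-36 |
Completion: 200=15  201=23  202=8  203=36  204=33
Turnaround (C−A): 200=14  201=23  202=8  203=27  204=33
Waiting times: 200=7, 201=15, 202=0, 203=24, 204=23
Average waiting = (7+15+0+24+23) / 5 = 69/5 = 13.80

13.80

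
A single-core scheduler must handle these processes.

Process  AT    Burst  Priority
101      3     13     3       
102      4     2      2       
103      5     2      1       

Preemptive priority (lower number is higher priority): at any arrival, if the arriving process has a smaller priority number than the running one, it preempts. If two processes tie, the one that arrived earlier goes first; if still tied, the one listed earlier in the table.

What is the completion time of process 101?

20

Gantt: | idle 0-3 | 101 3-4 | 102 4-5 | 103 5-7 | 102 7-8 | 101 8-20 |
Completion: 101=20  102=8  103=7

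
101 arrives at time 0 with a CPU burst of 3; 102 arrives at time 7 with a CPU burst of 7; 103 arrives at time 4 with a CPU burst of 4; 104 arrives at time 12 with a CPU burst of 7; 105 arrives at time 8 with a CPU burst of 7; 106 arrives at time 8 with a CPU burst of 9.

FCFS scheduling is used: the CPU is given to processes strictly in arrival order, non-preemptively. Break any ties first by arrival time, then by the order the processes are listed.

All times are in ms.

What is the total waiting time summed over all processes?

Schedule: | 101 0-3 | idle 3-4 | 103 4-8 | 102 8-15 | 105 15-22 | 106 22-31 | 104 31-38 |
Completion: 101=3  102=15  103=8  104=38  105=22  106=31
Turnaround (C−A): 101=3  102=8  103=4  104=26  105=14  106=23
Waiting = turnaround − burst: 101=0, 102=1, 103=0, 104=19, 105=7, 106=14
Total waiting = 0 + 1 + 0 + 19 + 7 + 14 = 41

41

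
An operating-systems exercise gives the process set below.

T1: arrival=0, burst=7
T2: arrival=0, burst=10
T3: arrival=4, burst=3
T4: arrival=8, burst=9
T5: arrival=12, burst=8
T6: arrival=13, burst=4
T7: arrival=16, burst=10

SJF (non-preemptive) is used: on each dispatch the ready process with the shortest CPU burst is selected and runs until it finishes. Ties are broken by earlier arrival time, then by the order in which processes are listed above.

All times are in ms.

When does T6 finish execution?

Timeline: | T1 0-7 | T3 7-10 | T4 10-19 | T6 19-23 | T5 23-31 | T2 31-41 | T7 41-51 |
Completion: T1=7  T2=41  T3=10  T4=19  T5=31  T6=23  T7=51

23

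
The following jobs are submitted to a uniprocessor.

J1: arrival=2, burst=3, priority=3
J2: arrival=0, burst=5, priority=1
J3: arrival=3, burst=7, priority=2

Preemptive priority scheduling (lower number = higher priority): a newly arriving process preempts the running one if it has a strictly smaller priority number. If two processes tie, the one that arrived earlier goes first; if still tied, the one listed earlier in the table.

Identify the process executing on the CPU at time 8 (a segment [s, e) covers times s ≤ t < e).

J3

Gantt: | J2 0-5 | J3 5-12 | J1 12-15 |
Completion: J1=15  J2=5  J3=12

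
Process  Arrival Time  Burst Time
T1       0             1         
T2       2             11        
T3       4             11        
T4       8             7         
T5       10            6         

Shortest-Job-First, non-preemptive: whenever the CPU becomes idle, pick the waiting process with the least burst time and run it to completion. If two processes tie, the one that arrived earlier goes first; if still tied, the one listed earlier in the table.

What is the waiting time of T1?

0

Gantt: | T1 0-1 | idle 1-2 | T2 2-13 | T5 13-19 | T4 19-26 | T3 26-37 |
Completion: T1=1  T2=13  T3=37  T4=26  T5=19
Waiting(T1) = turnaround − burst = 1 − 1 = 0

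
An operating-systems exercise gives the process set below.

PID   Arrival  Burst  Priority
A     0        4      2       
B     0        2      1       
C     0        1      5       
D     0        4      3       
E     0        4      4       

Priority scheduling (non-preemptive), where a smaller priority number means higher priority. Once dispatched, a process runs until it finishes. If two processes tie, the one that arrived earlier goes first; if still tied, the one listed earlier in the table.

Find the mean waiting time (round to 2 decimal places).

6.40

Gantt: | B 0-2 | A 2-6 | D 6-10 | E 10-14 | C 14-15 |
Completion: A=6  B=2  C=15  D=10  E=14
Waiting times: A=2, B=0, C=14, D=6, E=10
Average waiting = (2+0+14+6+10) / 5 = 32/5 = 6.40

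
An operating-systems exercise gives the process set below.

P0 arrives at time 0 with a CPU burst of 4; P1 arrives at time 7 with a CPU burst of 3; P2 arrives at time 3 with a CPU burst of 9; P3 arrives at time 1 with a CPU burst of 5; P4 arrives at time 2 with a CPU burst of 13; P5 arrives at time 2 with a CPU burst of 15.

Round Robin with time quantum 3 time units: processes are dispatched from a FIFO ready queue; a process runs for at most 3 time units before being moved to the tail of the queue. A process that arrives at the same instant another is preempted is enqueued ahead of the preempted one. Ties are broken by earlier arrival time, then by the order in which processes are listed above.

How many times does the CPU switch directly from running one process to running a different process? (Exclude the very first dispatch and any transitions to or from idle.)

Timeline: | P0 0-3 | P3 3-6 | P4 6-9 | P5 9-12 | P2 12-15 | P0 15-16 | P3 16-18 | P1 18-21 | P4 21-24 | P5 24-27 | P2 27-30 | P4 30-33 | P5 33-36 | P2 36-39 | P4 39-42 | P5 42-45 | P4 45-46 | P5 46-49 |
Completion: P0=16  P1=21  P2=39  P3=18  P4=46  P5=49
Turnaround (C−A): P0=16  P1=14  P2=36  P3=17  P4=44  P5=47

17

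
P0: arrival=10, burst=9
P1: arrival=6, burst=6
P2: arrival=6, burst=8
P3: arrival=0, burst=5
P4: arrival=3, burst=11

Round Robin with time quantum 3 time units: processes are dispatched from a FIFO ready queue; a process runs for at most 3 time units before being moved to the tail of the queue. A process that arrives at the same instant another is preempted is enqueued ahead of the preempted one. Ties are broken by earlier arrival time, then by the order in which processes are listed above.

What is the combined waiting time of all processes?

Schedule: | P3 0-3 | P4 3-6 | P3 6-8 | P1 8-11 | P2 11-14 | P4 14-17 | P0 17-20 | P1 20-23 | P2 23-26 | P4 26-29 | P0 29-32 | P2 32-34 | P4 34-36 | P0 36-39 |
Completion: P0=39  P1=23  P2=34  P3=8  P4=36
Waiting = turnaround − burst: P0=20, P1=11, P2=20, P3=3, P4=22
Total waiting = 20 + 11 + 20 + 3 + 22 = 76

76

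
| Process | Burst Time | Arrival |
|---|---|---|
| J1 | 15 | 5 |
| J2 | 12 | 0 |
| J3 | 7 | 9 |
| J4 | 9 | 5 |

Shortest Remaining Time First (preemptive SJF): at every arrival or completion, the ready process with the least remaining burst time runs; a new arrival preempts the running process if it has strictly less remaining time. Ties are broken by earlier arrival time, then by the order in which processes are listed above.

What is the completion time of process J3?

Schedule: | J2 0-12 | J3 12-19 | J4 19-28 | J1 28-43 |
Completion: J1=43  J2=12  J3=19  J4=28

19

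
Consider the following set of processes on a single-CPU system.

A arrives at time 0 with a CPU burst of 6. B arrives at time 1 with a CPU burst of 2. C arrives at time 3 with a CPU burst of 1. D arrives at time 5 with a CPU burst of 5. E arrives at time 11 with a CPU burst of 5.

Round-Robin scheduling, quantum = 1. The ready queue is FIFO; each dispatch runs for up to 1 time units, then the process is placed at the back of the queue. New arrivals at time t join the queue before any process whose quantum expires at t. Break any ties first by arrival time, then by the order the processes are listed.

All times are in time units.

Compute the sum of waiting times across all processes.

17

Timeline: | A 0-1 | B 1-2 | A 2-3 | B 3-4 | C 4-5 | A 5-6 | D 6-7 | A 7-8 | D 8-9 | A 9-10 | D 10-11 | A 11-12 | E 12-13 | D 13-14 | E 14-15 | D 15-16 | E 16-19 |
Completion: A=12  B=4  C=5  D=16  E=19
Waiting = turnaround − burst: A=6, B=1, C=1, D=6, E=3
Total waiting = 6 + 1 + 1 + 6 + 3 = 17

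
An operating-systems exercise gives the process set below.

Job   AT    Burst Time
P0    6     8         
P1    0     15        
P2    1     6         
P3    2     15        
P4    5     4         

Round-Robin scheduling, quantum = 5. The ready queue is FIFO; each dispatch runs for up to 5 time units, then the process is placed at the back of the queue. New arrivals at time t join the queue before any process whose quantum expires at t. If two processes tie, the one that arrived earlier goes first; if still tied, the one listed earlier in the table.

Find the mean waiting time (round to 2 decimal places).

23.60

Schedule: | P1 0-5 | P2 5-10 | P3 10-15 | P4 15-19 | P1 19-24 | P0 24-29 | P2 29-30 | P3 30-35 | P1 35-40 | P0 40-43 | P3 43-48 |
Completion: P0=43  P1=40  P2=30  P3=48  P4=19
Turnaround (C−A): P0=37  P1=40  P2=29  P3=46  P4=14
Waiting times: P0=29, P1=25, P2=23, P3=31, P4=10
Average waiting = (29+25+23+31+10) / 5 = 118/5 = 23.60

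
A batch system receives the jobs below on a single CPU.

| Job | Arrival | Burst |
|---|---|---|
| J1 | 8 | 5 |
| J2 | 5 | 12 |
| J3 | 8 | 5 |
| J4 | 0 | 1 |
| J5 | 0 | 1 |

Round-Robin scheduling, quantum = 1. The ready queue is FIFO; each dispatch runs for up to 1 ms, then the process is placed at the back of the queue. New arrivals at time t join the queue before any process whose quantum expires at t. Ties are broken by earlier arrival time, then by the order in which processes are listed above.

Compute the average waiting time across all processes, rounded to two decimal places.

Timeline: | J4 0-1 | J5 1-2 | idle 2-5 | J2 5-8 | J1 8-9 | J3 9-10 | J2 10-11 | J1 11-12 | J3 12-13 | J2 13-14 | J1 14-15 | J3 15-16 | J2 16-17 | J1 17-18 | J3 18-19 | J2 19-20 | J1 20-21 | J3 21-22 | J2 22-27 |
Completion: J1=21  J2=27  J3=22  J4=1  J5=2
Turnaround (C−A): J1=13  J2=22  J3=14  J4=1  J5=2
Waiting times: J1=8, J2=10, J3=9, J4=0, J5=1
Average waiting = (8+10+9+0+1) / 5 = 28/5 = 5.60

5.60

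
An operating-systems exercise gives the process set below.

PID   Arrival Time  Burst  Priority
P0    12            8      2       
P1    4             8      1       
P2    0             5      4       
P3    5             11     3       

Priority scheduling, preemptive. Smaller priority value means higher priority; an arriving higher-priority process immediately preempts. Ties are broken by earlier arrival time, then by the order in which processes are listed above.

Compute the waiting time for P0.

0

Gantt: | P2 0-4 | P1 4-12 | P0 12-20 | P3 20-31 | P2 31-32 |
Completion: P0=20  P1=12  P2=32  P3=31
Waiting(P0) = turnaround − burst = 8 − 8 = 0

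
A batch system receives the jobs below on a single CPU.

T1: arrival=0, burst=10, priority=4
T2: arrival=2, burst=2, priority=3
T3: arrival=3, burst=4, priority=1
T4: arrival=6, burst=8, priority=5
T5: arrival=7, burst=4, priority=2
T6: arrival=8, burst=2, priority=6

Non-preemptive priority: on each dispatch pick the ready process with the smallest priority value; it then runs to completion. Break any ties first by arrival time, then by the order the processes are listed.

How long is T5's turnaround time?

11

Timeline: | T1 0-10 | T3 10-14 | T5 14-18 | T2 18-20 | T4 20-28 | T6 28-30 |
Completion: T1=10  T2=20  T3=14  T4=28  T5=18  T6=30
Turnaround(T5) = completion − arrival = 18 − 7 = 11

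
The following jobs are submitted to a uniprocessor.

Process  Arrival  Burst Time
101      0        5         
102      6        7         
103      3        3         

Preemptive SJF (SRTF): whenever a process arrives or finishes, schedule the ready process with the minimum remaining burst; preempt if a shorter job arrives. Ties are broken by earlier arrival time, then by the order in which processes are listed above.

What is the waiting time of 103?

2

Gantt: | 101 0-5 | 103 5-8 | 102 8-15 |
Completion: 101=5  102=15  103=8
Waiting(103) = turnaround − burst = 5 − 3 = 2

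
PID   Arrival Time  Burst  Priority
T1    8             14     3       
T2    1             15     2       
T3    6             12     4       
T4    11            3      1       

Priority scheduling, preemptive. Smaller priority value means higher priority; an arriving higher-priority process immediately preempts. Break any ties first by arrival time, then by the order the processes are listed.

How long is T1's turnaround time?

Gantt: | idle 0-1 | T2 1-11 | T4 11-14 | T2 14-19 | T1 19-33 | T3 33-45 |
Completion: T1=33  T2=19  T3=45  T4=14
Turnaround(T1) = completion − arrival = 33 − 8 = 25

25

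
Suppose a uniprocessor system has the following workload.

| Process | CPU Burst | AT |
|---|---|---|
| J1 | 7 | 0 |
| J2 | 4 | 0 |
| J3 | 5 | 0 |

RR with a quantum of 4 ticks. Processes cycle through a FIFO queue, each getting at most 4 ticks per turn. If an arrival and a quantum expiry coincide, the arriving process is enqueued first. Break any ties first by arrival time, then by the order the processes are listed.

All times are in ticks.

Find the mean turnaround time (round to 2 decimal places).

13.00

Gantt: | J1 0-4 | J2 4-8 | J3 8-12 | J1 12-15 | J3 15-16 |
Completion: J1=15  J2=8  J3=16
Turnaround (C−A): J1=15  J2=8  J3=16
Turnaround times: J1=15, J2=8, J3=16
Average turnaround = (15+8+16) / 3 = 39/3 = 13.00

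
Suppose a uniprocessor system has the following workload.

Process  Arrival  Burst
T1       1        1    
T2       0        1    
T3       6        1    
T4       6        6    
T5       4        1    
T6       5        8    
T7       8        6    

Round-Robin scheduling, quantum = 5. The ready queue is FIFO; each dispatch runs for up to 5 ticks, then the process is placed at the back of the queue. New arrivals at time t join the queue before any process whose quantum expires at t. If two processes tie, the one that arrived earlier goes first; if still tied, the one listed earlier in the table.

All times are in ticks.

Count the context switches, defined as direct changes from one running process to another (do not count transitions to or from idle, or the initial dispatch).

8

Timeline: | T2 0-1 | T1 1-2 | idle 2-4 | T5 4-5 | T6 5-10 | T3 10-11 | T4 11-16 | T7 16-21 | T6 21-24 | T4 24-25 | T7 25-26 |
Completion: T1=2  T2=1  T3=11  T4=25  T5=5  T6=24  T7=26
Turnaround (C−A): T1=1  T2=1  T3=5  T4=19  T5=1  T6=19  T7=18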